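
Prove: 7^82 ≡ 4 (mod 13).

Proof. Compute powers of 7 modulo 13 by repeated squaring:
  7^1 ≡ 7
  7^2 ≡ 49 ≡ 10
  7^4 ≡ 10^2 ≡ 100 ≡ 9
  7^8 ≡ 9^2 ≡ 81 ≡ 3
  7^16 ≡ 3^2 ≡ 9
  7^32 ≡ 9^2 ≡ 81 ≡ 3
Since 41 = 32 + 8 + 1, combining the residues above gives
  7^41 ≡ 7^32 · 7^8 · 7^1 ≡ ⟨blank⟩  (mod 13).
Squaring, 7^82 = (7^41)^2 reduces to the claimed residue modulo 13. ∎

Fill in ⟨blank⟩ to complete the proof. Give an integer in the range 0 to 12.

7^32 · 7^8 · 7^1 ≡ 3 · 3 · 7 = 63.
63 mod 13 = 11, so 7^41 ≡ 11 (mod 13).

11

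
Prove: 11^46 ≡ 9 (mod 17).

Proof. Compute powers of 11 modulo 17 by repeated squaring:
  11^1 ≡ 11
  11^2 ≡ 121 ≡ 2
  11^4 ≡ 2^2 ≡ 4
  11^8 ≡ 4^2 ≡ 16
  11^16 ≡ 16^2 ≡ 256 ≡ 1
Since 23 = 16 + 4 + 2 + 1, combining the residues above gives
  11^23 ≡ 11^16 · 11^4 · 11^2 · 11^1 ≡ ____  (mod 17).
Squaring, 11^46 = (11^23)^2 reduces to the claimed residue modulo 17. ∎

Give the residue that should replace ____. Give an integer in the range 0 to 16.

Multiply the listed residues: 1 · 4 · 2 · 11 = 4 → 8 → 88.
Reducing modulo 17: 88 = 5·17 + 3, so 11^23 ≡ 3.

3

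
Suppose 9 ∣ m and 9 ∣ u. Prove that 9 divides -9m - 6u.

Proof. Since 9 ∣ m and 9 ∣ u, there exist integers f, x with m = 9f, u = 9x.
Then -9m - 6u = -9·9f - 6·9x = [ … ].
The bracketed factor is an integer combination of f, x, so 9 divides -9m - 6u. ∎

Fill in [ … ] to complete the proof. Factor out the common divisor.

9(-9f - 6x)

Each term has a factor of 9: -9·9f - 6·9x = 9·(-9f - 6x).
Since -9f - 6x is an integer, 9 ∣ (-9m - 6u).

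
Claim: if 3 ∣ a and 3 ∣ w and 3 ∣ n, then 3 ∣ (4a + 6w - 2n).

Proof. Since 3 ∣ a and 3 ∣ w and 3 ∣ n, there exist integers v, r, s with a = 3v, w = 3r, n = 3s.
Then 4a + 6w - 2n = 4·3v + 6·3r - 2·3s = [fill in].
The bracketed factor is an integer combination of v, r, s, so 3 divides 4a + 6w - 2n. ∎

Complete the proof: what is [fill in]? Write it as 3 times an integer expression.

3(6r - 2s + 4v)

Each term has a factor of 3: 4·3v + 6·3r - 2·3s = 3·(6r - 2s + 4v).
Since 6r - 2s + 4v is an integer, 3 ∣ (4a + 6w - 2n).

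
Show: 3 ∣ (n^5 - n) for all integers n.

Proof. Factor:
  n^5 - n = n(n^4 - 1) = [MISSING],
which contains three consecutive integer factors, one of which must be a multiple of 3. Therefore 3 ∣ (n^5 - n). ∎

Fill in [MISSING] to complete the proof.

n^4 - 1 = (n^2 - 1)(n^2 + 1), and n^2 - 1 = (n-1)(n+1).
So n(n^4 - 1) = (n - 1)n(n + 1)(n^2 + 1).

(n - 1)n(n + 1)(n^2 + 1)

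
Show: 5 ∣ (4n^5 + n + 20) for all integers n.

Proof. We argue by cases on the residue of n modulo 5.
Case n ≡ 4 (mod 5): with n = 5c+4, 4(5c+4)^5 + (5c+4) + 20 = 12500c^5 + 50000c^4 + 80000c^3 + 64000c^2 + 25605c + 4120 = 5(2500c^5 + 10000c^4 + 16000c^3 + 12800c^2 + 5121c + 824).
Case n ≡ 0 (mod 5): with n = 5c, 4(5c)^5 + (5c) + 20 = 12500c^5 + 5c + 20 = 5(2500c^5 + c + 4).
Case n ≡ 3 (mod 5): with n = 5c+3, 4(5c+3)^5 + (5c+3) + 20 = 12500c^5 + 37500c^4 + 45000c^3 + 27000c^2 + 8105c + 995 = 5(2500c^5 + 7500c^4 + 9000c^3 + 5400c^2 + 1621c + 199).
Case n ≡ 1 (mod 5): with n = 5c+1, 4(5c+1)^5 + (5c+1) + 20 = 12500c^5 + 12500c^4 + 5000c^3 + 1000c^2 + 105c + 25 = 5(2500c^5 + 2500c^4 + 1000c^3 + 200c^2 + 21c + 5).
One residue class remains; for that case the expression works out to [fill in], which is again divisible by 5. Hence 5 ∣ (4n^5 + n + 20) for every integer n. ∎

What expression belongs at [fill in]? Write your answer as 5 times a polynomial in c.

5(2500c^5 + 5000c^4 + 4000c^3 + 1600c^2 + 321c + 30)

Only n ≡ 2 (mod 5) is unaccounted for. Put n = 5c+2:
4(5c+2)^5 + (5c+2) + 20 expands to 12500c^5 + 25000c^4 + 20000c^3 + 8000c^2 + 1605c + 150,
and factoring out 5 leaves 5(2500c^5 + 5000c^4 + 4000c^3 + 1600c^2 + 321c + 30).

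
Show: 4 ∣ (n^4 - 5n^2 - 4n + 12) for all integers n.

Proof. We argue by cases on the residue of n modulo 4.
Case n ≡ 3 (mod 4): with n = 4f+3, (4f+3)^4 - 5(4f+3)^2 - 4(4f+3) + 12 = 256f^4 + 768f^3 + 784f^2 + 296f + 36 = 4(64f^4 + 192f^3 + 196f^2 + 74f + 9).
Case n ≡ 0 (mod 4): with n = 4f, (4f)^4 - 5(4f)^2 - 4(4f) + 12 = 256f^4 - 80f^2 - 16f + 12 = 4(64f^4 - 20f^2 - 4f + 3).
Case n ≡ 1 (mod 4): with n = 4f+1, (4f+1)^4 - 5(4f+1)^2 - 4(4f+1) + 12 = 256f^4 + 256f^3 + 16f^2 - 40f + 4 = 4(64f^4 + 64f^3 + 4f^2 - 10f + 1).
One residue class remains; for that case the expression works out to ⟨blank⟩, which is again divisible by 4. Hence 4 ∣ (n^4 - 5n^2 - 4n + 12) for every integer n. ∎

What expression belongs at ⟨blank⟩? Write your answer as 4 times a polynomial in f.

Only n ≡ 2 (mod 4) is unaccounted for. Put n = 4f+2:
(4f+2)^4 - 5(4f+2)^2 - 4(4f+2) + 12 expands to 256f^4 + 512f^3 + 304f^2 + 32f,
and factoring out 4 leaves 4(64f^4 + 128f^3 + 76f^2 + 8f).

4(64f^4 + 128f^3 + 76f^2 + 8f)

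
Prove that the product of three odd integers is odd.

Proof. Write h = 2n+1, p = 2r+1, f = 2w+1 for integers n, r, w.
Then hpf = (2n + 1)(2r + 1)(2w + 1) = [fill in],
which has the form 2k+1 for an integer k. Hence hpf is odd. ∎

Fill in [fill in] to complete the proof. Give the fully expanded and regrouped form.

2(4nrw + 2nr + 2nw + n + 2rw + r + w) + 1

Expanding: (2n + 1)(2r + 1)(2w + 1) = 8nrw + 4nr + 4nw + 2n + 4rw + 2r + 2w + 1.
Every term except the constant is even, so this is 2(4nrw + 2nr + 2nw + n + 2rw + r + w) + 1,
and 4nrw + 2nr + 2nw + n + 2rw + r + w ∈ ℤ gives the required form.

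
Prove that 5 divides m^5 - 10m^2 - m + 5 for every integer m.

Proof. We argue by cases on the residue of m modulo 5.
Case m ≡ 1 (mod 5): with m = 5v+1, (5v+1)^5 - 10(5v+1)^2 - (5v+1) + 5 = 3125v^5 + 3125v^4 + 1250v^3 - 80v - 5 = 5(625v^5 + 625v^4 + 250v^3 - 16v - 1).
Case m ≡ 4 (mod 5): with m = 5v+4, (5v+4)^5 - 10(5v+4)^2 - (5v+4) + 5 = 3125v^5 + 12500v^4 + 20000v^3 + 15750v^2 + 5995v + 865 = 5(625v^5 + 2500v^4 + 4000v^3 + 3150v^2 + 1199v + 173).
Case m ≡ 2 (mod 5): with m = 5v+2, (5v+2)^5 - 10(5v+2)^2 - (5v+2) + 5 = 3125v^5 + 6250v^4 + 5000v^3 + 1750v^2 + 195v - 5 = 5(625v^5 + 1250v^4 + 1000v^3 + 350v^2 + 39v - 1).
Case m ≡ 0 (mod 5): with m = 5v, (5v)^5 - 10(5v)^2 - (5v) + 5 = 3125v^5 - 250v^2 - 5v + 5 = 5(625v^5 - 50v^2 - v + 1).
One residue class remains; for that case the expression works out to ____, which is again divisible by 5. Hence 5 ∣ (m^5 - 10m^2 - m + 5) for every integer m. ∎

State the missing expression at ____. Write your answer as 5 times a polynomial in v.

The residues treated are {1, 4, 2, 0}, so the missing case is m ≡ 3 (mod 5); write m = 5v+3.
Then (5v+3)^5 - 10(5v+3)^2 - (5v+3) + 5 = 3125v^5 + 9375v^4 + 11250v^3 + 6500v^2 + 1720v + 155 = 5(625v^5 + 1875v^4 + 2250v^3 + 1300v^2 + 344v + 31).

5(625v^5 + 1875v^4 + 2250v^3 + 1300v^2 + 344v + 31)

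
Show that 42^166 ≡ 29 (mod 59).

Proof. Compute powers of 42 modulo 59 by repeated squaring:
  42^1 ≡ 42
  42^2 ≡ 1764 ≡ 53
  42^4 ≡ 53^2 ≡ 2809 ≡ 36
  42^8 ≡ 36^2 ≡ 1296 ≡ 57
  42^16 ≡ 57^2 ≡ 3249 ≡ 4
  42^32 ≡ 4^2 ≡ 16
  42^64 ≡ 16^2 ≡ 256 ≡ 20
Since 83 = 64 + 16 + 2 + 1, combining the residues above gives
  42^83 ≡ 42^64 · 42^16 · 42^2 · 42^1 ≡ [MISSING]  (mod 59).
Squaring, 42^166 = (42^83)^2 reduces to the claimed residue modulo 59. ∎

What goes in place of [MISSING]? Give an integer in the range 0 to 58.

42^64 · 42^16 · 42^2 · 42^1 ≡ 20 · 4 · 53 · 42 = 178080.
178080 mod 59 = 18, so 42^83 ≡ 18 (mod 59).

18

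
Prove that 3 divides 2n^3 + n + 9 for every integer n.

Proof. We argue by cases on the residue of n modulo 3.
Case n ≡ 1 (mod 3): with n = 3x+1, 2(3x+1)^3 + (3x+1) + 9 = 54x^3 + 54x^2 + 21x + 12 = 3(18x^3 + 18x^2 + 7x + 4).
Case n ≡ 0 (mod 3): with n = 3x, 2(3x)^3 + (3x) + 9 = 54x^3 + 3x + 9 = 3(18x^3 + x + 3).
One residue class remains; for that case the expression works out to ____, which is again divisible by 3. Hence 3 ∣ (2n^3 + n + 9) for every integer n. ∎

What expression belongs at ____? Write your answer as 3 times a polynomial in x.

3(18x^3 + 36x^2 + 25x + 9)

Only n ≡ 2 (mod 3) is unaccounted for. Put n = 3x+2:
2(3x+2)^3 + (3x+2) + 9 expands to 54x^3 + 108x^2 + 75x + 27,
and factoring out 3 leaves 3(18x^3 + 36x^2 + 25x + 9).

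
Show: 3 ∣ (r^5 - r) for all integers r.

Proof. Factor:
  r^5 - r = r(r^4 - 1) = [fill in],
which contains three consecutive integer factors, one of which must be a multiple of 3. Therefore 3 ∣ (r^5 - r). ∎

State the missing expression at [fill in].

(r - 1)r(r + 1)(r^2 + 1)

r^4 - 1 = (r^2 - 1)(r^2 + 1), and r^2 - 1 = (r-1)(r+1).
So r(r^4 - 1) = (r - 1)r(r + 1)(r^2 + 1).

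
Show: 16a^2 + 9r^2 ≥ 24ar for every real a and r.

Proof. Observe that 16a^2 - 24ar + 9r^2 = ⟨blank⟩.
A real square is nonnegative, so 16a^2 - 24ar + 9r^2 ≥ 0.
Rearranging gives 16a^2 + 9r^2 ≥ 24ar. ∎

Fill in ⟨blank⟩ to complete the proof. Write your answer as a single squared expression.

16a^2 - 24ar + 9r^2 is a perfect-square trinomial: the outer terms are (4a)^2 and (3r)^2, and the cross term is -2·4a·3r.
So 16a^2 - 24ar + 9r^2 = (4a - 3r)^2 ≥ 0.

(4a - 3r)^2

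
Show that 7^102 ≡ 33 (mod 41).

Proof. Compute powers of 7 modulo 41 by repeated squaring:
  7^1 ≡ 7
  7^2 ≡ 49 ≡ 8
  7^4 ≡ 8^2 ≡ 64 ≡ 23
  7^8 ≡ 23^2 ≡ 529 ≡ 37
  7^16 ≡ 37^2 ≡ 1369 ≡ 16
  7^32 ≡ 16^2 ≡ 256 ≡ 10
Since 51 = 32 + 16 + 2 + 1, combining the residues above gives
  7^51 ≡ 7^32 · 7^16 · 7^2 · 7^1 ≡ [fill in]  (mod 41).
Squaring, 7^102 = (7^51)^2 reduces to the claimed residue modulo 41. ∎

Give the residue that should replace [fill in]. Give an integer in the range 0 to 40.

Multiply the listed residues: 10 · 16 · 8 · 7 = 160 → 1280 → 8960.
Reducing modulo 41: 8960 = 218·41 + 22, so 7^51 ≡ 22.

22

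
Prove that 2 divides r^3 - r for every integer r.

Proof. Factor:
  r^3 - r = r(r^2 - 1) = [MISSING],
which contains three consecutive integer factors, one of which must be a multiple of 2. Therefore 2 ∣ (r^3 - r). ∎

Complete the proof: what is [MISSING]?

r(r^2 - 1) = r(r - 1)(r + 1) = (r - 1)r(r + 1).
These three factors are consecutive integers, so their product is divisible by 2.

(r - 1)r(r + 1)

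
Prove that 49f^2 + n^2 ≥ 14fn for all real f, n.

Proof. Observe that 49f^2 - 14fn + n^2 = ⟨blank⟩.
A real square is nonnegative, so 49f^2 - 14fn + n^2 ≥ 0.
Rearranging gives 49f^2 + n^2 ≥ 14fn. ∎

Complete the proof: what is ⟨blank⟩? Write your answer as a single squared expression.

49f^2 - 14fn + n^2 is a perfect-square trinomial: the outer terms are (7f)^2 and (n)^2, and the cross term is -2·7f·n.
So 49f^2 - 14fn + n^2 = (7f - n)^2 ≥ 0.

(7f - n)^2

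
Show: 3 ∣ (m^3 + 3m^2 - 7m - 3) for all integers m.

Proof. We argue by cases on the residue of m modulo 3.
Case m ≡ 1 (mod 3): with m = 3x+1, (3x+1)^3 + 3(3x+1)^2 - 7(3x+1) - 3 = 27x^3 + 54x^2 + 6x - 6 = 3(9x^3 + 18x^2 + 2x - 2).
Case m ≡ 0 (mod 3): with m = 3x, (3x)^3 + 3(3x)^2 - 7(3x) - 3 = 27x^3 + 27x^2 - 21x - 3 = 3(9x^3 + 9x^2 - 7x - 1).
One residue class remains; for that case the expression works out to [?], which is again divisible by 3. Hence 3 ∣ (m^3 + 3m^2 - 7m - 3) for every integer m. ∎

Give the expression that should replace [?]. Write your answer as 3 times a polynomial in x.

The residues treated are {1, 0}, so the missing case is m ≡ 2 (mod 3); write m = 3x+2.
Then (3x+2)^3 + 3(3x+2)^2 - 7(3x+2) - 3 = 27x^3 + 81x^2 + 51x + 3 = 3(9x^3 + 27x^2 + 17x + 1).

3(9x^3 + 27x^2 + 17x + 1)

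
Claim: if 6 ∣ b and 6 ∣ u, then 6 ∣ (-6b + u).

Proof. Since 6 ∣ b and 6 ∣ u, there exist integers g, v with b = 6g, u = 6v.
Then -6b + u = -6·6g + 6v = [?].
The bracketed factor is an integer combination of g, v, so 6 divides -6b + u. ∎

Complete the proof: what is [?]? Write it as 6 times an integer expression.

6(-6g + v)

Pull the common 6 out of every term: -6·6g + 6v = 6(-6g + v).
-6g + v is an integer, which exhibits the divisibility.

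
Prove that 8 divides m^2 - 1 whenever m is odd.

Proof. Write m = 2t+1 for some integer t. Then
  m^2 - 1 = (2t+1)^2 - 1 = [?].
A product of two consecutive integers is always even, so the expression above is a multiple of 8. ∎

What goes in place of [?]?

(2t+1)^2 - 1 = 4t^2 + 4t + 1 - 1 = 4t^2 + 4t = 4t(t+1).
Since t and t+1 are consecutive, t(t+1) is even, and 4·(even) is a multiple of 8.

4t(t + 1)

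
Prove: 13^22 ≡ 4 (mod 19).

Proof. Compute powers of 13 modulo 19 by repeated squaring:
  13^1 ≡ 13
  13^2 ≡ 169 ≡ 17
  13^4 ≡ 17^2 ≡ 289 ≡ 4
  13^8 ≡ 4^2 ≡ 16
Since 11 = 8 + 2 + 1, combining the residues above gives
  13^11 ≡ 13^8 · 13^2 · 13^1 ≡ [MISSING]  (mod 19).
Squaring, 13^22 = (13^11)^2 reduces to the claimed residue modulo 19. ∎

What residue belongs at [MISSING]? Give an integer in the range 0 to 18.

Multiply the listed residues: 16 · 17 · 13 = 272 → 3536.
Reducing modulo 19: 3536 = 186·19 + 2, so 13^11 ≡ 2.

2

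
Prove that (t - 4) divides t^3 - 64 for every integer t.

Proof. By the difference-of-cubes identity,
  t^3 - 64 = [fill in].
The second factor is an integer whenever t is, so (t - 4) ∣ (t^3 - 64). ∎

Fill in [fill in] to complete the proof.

a^3 - b^3 = (a - b)(a^2 + ab + b^2). With a = t, b = 4:
t^3 - 64 = (t - 4)(t^2 + 4t + 16).

(t - 4)(t^2 + 4t + 16)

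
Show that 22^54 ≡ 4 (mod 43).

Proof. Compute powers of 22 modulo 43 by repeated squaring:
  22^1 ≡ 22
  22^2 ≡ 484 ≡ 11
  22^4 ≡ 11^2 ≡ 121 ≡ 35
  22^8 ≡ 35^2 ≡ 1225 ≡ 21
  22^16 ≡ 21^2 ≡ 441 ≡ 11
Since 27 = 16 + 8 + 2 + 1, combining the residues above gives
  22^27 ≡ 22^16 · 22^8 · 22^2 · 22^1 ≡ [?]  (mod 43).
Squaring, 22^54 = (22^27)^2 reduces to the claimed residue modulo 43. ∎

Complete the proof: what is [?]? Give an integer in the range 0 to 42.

2

Multiply the listed residues: 11 · 21 · 11 · 22 = 231 → 2541 → 55902.
Reducing modulo 43: 55902 = 1300·43 + 2, so 22^27 ≡ 2.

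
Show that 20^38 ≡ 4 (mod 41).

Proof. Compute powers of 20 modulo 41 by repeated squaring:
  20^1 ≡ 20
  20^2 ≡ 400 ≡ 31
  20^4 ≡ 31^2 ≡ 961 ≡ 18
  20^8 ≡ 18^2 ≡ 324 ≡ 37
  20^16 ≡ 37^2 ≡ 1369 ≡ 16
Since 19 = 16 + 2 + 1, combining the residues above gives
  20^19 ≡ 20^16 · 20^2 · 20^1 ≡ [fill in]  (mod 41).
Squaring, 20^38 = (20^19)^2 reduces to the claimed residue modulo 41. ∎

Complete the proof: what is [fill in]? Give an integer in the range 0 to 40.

Multiply the listed residues: 16 · 31 · 20 = 496 → 9920.
Reducing modulo 41: 9920 = 241·41 + 39, so 20^19 ≡ 39.

39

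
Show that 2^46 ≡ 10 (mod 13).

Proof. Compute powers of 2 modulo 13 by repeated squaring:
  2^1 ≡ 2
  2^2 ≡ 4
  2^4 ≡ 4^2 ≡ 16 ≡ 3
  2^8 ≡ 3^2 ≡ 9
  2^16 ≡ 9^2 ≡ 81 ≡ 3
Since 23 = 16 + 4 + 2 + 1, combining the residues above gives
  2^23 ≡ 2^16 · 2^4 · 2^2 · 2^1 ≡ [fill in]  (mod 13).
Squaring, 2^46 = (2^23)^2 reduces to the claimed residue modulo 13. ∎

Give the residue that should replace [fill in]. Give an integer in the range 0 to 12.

2^16 · 2^4 · 2^2 · 2^1 ≡ 3 · 3 · 4 · 2 = 72.
72 mod 13 = 7, so 2^23 ≡ 7 (mod 13).

7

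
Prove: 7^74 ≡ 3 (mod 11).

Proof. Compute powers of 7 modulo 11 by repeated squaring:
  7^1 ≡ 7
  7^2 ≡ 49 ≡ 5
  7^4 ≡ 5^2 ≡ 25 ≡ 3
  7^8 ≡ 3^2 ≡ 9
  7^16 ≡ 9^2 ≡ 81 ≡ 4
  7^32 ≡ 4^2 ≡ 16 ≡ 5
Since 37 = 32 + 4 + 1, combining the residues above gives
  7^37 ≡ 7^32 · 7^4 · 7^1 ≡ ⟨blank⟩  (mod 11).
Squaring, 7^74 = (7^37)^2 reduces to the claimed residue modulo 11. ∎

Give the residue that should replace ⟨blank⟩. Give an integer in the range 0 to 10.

Multiply the listed residues: 5 · 3 · 7 = 15 → 105.
Reducing modulo 11: 105 = 9·11 + 6, so 7^37 ≡ 6.

6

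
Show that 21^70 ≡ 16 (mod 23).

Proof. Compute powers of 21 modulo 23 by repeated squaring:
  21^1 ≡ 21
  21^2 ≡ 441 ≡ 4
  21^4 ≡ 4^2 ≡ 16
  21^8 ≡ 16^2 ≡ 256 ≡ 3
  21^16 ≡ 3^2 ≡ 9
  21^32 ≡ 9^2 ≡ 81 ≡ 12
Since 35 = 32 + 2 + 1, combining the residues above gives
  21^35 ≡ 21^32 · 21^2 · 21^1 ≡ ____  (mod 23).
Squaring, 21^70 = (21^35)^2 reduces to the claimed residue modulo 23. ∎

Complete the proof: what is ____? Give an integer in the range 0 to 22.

19

Multiply the listed residues: 12 · 4 · 21 = 48 → 1008.
Reducing modulo 23: 1008 = 43·23 + 19, so 21^35 ≡ 19.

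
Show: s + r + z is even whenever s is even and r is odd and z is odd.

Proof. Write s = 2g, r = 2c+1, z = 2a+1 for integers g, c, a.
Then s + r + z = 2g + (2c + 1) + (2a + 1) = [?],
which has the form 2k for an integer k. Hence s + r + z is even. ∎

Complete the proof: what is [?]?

Expanding: 2g + (2c + 1) + (2a + 1) = 2a + 2c + 2g + 2.
Every term is even; pulling out the factor of 2 gives 2(a + c + g + 1).

2(a + c + g + 1)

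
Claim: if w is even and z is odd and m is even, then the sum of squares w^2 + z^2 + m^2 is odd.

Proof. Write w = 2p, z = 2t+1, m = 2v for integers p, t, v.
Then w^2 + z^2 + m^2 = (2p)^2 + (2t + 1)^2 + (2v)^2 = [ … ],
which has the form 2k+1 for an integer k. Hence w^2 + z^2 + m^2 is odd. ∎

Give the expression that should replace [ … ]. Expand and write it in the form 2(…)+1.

2(2p^2 + 2t^2 + 2t + 2v^2) + 1

(2p)^2 + (2t + 1)^2 + (2v)^2 = 4p^2 + 4t^2 + 4t + 4v^2 + 1
= 2(2p^2 + 2t^2 + 2t + 2v^2) + 1.
Since 2p^2 + 2t^2 + 2t + 2v^2 is an integer, the sum of squares is of the form 2k+1 for an integer k.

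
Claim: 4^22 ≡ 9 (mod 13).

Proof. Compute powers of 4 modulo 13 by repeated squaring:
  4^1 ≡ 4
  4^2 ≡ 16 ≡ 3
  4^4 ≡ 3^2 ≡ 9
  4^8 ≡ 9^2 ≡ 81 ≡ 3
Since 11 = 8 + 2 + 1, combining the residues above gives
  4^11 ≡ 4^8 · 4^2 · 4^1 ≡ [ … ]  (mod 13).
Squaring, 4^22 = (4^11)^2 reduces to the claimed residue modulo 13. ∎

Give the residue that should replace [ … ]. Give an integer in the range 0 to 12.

10

Multiply the listed residues: 3 · 3 · 4 = 9 → 36.
Reducing modulo 13: 36 = 2·13 + 10, so 4^11 ≡ 10.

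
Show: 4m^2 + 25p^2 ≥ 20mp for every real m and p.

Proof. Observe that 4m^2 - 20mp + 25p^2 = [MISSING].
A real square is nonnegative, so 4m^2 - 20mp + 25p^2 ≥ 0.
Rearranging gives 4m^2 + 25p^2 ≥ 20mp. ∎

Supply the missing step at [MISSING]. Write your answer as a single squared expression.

The leading and trailing coefficients are 2^2 and 5^2, and 20 = 2·2·5, so the trinomial is (2m - 5p)^2.
Hence 4m^2 - 20mp + 25p^2 ≥ 0.

(2m - 5p)^2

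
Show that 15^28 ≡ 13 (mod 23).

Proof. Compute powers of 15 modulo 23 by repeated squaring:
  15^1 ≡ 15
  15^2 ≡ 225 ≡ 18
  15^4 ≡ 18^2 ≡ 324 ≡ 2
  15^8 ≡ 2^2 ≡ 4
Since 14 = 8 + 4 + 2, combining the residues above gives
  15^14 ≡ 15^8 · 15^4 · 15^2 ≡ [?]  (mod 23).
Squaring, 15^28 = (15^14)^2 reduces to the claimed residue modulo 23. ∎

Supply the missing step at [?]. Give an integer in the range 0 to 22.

Multiply the listed residues: 4 · 2 · 18 = 8 → 144.
Reducing modulo 23: 144 = 6·23 + 6, so 15^14 ≡ 6.

6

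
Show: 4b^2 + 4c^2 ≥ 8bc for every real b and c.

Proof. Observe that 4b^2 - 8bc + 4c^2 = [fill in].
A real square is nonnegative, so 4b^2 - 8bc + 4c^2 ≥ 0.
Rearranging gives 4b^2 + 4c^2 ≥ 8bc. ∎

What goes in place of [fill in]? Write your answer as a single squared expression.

(2b - 2c)^2

4b^2 - 8bc + 4c^2 is a perfect-square trinomial: the outer terms are (2b)^2 and (2c)^2, and the cross term is -2·2b·2c.
So 4b^2 - 8bc + 4c^2 = (2b - 2c)^2 ≥ 0.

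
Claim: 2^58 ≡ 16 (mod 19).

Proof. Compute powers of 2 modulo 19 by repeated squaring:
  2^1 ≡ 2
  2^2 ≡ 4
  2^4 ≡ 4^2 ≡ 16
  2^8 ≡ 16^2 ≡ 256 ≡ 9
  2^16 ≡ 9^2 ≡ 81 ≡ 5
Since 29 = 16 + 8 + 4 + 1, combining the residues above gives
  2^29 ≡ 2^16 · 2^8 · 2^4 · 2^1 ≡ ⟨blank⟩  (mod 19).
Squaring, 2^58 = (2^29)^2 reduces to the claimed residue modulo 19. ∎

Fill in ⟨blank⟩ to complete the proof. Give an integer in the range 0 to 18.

15

2^16 · 2^8 · 2^4 · 2^1 ≡ 5 · 9 · 16 · 2 = 1440.
1440 mod 19 = 15, so 2^29 ≡ 15 (mod 19).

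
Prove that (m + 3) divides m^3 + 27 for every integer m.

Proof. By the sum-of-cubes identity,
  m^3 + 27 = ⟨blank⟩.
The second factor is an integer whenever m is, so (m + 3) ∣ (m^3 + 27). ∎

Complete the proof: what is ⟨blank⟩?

(m + 3)(m^2 - 3m + 9)

Polynomial division of m^3 + 27 by m + 3 leaves remainder 0 and quotient m^2 - 3m + 9.
Hence m^3 + 27 = (m + 3)(m^2 - 3m + 9).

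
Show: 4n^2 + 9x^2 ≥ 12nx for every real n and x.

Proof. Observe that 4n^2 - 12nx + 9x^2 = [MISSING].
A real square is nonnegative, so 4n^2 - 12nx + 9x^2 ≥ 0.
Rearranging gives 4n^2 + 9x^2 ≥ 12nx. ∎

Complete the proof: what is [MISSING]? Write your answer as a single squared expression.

(2n - 3x)^2

The leading and trailing coefficients are 2^2 and 3^2, and 12 = 2·2·3, so the trinomial is (2n - 3x)^2.
Hence 4n^2 - 12nx + 9x^2 ≥ 0.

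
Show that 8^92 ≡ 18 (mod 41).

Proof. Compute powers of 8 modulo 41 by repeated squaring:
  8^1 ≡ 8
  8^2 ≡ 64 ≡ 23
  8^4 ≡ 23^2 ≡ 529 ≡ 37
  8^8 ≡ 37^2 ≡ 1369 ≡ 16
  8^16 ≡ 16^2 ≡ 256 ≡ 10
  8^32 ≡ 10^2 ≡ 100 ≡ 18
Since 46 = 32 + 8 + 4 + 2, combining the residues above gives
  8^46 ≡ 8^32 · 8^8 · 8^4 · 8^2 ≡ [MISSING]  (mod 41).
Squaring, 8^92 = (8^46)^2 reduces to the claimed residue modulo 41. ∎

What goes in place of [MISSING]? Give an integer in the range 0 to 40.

Multiply the listed residues: 18 · 16 · 37 · 23 = 288 → 10656 → 245088.
Reducing modulo 41: 245088 = 5977·41 + 31, so 8^46 ≡ 31.

31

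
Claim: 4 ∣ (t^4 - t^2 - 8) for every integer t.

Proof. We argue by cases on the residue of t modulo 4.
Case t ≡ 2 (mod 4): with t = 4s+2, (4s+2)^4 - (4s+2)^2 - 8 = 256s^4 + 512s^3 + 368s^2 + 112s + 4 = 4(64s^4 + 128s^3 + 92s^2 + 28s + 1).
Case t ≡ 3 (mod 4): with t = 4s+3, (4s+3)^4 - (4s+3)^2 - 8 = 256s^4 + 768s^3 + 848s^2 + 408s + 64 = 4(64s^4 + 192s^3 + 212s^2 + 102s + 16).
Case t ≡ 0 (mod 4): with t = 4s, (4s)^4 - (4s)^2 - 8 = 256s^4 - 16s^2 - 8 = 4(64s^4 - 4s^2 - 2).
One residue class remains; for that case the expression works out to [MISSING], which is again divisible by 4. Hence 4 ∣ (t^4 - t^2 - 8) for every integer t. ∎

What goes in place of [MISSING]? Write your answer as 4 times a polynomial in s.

The residues treated are {2, 3, 0}, so the missing case is t ≡ 1 (mod 4); write t = 4s+1.
Then (4s+1)^4 - (4s+1)^2 - 8 = 256s^4 + 256s^3 + 80s^2 + 8s - 8 = 4(64s^4 + 64s^3 + 20s^2 + 2s - 2).

4(64s^4 + 64s^3 + 20s^2 + 2s - 2)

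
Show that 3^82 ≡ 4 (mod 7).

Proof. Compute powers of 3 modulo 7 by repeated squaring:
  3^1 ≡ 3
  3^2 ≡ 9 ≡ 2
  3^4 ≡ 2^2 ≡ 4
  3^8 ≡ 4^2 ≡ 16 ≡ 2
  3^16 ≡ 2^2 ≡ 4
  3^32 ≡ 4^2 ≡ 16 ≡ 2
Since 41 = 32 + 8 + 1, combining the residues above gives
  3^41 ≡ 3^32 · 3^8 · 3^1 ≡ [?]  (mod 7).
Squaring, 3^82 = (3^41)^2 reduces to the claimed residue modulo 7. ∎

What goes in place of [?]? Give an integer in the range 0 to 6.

Multiply the listed residues: 2 · 2 · 3 = 4 → 12.
Reducing modulo 7: 12 = 1·7 + 5, so 3^41 ≡ 5.

5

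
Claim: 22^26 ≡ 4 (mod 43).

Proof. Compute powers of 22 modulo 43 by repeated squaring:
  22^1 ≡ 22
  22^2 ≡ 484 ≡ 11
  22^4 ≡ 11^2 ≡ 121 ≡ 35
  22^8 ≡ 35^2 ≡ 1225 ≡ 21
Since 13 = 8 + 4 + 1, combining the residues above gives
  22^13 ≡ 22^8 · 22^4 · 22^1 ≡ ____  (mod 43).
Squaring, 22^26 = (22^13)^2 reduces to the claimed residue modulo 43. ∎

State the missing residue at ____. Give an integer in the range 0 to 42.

Multiply the listed residues: 21 · 35 · 22 = 735 → 16170.
Reducing modulo 43: 16170 = 376·43 + 2, so 22^13 ≡ 2.

2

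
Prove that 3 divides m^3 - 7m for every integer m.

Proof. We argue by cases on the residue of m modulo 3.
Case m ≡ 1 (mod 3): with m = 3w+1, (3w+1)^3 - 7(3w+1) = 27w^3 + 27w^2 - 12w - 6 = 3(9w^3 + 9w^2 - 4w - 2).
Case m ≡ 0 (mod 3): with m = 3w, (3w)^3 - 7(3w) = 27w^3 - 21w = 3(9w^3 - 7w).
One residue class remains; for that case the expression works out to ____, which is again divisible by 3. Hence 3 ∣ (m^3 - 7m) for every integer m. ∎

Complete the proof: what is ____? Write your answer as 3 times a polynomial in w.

3(9w^3 + 18w^2 + 5w - 2)

The residues treated are {1, 0}, so the missing case is m ≡ 2 (mod 3); write m = 3w+2.
Then (3w+2)^3 - 7(3w+2) = 27w^3 + 54w^2 + 15w - 6 = 3(9w^3 + 18w^2 + 5w - 2).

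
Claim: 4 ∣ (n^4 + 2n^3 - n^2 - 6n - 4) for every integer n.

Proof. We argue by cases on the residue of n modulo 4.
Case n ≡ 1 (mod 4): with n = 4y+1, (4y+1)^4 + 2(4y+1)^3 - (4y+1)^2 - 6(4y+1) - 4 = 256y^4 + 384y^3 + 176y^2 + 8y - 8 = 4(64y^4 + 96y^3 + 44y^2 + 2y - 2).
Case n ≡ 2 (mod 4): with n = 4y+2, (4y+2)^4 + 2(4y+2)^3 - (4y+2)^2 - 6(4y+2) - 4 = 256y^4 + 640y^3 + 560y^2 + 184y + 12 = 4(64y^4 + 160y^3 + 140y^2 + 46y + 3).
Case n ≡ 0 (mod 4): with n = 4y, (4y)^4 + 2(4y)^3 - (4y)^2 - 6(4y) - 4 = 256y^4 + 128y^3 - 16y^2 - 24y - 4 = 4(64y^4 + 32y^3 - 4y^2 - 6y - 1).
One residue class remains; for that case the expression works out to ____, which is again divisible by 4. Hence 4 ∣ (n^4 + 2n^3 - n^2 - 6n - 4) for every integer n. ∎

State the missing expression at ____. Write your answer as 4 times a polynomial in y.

4(64y^4 + 224y^3 + 284y^2 + 150y + 26)

Only n ≡ 3 (mod 4) is unaccounted for. Put n = 4y+3:
(4y+3)^4 + 2(4y+3)^3 - (4y+3)^2 - 6(4y+3) - 4 expands to 256y^4 + 896y^3 + 1136y^2 + 600y + 104,
and factoring out 4 leaves 4(64y^4 + 224y^3 + 284y^2 + 150y + 26).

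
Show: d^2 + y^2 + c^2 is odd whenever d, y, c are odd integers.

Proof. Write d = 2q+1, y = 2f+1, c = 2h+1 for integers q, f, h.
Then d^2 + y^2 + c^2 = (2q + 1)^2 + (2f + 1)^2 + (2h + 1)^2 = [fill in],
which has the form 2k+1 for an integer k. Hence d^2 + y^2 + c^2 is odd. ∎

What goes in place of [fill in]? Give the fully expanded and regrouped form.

(2q + 1)^2 + (2f + 1)^2 + (2h + 1)^2 = 4f^2 + 4f + 4h^2 + 4h + 4q^2 + 4q + 3
= 2(2f^2 + 2f + 2h^2 + 2h + 2q^2 + 2q + 1) + 1.
Since 2f^2 + 2f + 2h^2 + 2h + 2q^2 + 2q + 1 is an integer, the sum of squares is of the form 2k+1 for an integer k.

2(2f^2 + 2f + 2h^2 + 2h + 2q^2 + 2q + 1) + 1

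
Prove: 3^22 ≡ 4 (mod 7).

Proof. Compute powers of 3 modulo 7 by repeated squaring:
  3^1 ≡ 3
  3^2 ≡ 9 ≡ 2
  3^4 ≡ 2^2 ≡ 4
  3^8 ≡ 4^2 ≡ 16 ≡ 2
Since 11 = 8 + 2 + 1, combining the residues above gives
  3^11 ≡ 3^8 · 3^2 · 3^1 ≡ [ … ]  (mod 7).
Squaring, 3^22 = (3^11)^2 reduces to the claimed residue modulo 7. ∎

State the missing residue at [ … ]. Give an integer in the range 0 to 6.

Multiply the listed residues: 2 · 2 · 3 = 4 → 12.
Reducing modulo 7: 12 = 1·7 + 5, so 3^11 ≡ 5.

5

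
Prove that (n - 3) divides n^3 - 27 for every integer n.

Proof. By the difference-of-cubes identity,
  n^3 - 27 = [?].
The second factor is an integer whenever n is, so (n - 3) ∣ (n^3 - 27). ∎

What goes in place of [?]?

a^3 - b^3 = (a - b)(a^2 + ab + b^2). With a = n, b = 3:
n^3 - 27 = (n - 3)(n^2 + 3n + 9).

(n - 3)(n^2 + 3n + 9)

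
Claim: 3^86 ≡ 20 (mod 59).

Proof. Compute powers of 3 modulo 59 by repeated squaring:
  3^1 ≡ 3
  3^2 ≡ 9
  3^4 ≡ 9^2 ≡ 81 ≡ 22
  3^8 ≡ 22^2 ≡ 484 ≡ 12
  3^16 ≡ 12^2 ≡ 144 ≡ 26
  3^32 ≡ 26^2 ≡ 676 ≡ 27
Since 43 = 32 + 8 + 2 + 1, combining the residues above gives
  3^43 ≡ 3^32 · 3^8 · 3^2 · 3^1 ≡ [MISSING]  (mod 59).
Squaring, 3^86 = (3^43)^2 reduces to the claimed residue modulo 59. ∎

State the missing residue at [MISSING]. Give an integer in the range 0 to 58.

16

3^32 · 3^8 · 3^2 · 3^1 ≡ 27 · 12 · 9 · 3 = 8748.
8748 mod 59 = 16, so 3^43 ≡ 16 (mod 59).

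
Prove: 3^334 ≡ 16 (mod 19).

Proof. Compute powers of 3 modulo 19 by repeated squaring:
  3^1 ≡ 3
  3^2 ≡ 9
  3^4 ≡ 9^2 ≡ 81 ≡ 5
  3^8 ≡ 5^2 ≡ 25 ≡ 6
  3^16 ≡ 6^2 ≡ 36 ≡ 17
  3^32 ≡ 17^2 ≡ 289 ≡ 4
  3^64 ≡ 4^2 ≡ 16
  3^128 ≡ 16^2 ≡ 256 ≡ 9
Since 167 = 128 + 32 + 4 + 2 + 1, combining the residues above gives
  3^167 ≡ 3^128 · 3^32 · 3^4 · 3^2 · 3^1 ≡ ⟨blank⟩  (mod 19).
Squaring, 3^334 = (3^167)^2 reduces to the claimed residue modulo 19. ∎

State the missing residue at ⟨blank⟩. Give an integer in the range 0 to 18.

15

Multiply the listed residues: 9 · 4 · 5 · 9 · 3 = 36 → 180 → 1620 → 4860.
Reducing modulo 19: 4860 = 255·19 + 15, so 3^167 ≡ 15.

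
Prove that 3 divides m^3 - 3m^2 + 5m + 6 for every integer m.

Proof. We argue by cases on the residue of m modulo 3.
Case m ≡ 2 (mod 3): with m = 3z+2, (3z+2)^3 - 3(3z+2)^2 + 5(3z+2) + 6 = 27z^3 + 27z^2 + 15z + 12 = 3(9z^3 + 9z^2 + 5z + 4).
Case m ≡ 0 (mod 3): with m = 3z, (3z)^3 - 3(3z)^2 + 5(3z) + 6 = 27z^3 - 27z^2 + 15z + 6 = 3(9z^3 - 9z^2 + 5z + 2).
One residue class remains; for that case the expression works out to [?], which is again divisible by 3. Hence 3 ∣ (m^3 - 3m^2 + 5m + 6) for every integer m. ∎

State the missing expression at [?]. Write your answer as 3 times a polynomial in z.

3(9z^3 + 2z + 3)

Only m ≡ 1 (mod 3) is unaccounted for. Put m = 3z+1:
(3z+1)^3 - 3(3z+1)^2 + 5(3z+1) + 6 expands to 27z^3 + 6z + 9,
and factoring out 3 leaves 3(9z^3 + 2z + 3).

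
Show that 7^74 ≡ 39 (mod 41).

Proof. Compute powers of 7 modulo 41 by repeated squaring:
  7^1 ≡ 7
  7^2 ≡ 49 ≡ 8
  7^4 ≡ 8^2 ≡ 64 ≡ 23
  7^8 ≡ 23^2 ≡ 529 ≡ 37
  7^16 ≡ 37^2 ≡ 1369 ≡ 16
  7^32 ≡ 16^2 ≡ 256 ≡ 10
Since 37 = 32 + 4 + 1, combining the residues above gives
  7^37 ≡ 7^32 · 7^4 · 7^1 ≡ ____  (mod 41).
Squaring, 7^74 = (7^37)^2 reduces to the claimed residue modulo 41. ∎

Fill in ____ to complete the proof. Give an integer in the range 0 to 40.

Multiply the listed residues: 10 · 23 · 7 = 230 → 1610.
Reducing modulo 41: 1610 = 39·41 + 11, so 7^37 ≡ 11.

11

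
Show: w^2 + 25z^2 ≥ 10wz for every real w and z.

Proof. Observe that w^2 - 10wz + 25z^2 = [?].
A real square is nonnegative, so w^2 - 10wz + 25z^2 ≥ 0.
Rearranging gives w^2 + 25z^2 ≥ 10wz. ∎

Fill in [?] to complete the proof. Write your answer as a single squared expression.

(w - 5z)^2

The leading and trailing coefficients are 1^2 and 5^2, and 10 = 2·1·5, so the trinomial is (w - 5z)^2.
Hence w^2 - 10wz + 25z^2 ≥ 0.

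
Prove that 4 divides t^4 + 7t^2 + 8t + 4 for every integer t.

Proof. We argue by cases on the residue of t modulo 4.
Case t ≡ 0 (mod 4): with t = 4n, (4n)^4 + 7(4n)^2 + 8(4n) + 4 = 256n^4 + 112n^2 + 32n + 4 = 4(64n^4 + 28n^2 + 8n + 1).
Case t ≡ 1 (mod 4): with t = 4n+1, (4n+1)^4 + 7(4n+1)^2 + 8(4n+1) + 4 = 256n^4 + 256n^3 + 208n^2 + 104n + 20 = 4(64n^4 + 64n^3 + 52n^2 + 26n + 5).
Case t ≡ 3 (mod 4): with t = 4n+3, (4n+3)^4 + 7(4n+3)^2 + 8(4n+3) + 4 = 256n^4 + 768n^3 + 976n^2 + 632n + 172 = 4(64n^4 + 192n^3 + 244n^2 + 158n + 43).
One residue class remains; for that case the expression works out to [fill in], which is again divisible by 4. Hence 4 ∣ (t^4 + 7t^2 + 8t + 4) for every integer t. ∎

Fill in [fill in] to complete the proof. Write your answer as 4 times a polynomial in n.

4(64n^4 + 128n^3 + 124n^2 + 68n + 16)

The residues treated are {0, 1, 3}, so the missing case is t ≡ 2 (mod 4); write t = 4n+2.
Then (4n+2)^4 + 7(4n+2)^2 + 8(4n+2) + 4 = 256n^4 + 512n^3 + 496n^2 + 272n + 64 = 4(64n^4 + 128n^3 + 124n^2 + 68n + 16).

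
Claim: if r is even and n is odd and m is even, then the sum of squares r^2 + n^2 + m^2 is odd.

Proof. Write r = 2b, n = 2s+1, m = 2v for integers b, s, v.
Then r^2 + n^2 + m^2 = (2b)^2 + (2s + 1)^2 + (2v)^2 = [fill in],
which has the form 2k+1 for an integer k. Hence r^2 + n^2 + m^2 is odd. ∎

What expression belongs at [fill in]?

(2b)^2 + (2s + 1)^2 + (2v)^2 = 4b^2 + 4s^2 + 4s + 4v^2 + 1
= 2(2b^2 + 2s^2 + 2s + 2v^2) + 1.
Since 2b^2 + 2s^2 + 2s + 2v^2 is an integer, the sum of squares is of the form 2k+1 for an integer k.

2(2b^2 + 2s^2 + 2s + 2v^2) + 1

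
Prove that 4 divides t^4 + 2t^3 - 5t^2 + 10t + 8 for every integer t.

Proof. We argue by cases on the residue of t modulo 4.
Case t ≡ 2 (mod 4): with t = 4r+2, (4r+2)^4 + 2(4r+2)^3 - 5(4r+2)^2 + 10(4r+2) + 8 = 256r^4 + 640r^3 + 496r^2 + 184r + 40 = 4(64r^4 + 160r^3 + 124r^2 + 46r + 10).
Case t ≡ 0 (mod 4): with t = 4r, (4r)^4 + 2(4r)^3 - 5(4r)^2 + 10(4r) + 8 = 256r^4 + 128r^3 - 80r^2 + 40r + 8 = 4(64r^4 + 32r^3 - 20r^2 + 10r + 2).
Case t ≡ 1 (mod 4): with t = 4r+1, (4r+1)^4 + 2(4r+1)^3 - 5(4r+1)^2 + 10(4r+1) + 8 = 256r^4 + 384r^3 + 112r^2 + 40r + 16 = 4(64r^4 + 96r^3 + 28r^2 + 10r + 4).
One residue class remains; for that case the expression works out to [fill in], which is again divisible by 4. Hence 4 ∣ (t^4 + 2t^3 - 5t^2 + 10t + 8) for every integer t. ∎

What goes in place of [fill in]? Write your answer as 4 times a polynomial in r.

Only t ≡ 3 (mod 4) is unaccounted for. Put t = 4r+3:
(4r+3)^4 + 2(4r+3)^3 - 5(4r+3)^2 + 10(4r+3) + 8 expands to 256r^4 + 896r^3 + 1072r^2 + 568r + 128,
and factoring out 4 leaves 4(64r^4 + 224r^3 + 268r^2 + 142r + 32).

4(64r^4 + 224r^3 + 268r^2 + 142r + 32)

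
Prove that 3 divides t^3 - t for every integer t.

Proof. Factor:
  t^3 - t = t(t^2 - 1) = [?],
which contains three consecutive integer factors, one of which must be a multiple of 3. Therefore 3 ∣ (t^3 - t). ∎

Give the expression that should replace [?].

t(t^2 - 1) = t(t - 1)(t + 1) = (t - 1)t(t + 1).
These three factors are consecutive integers, so their product is divisible by 3.

(t - 1)t(t + 1)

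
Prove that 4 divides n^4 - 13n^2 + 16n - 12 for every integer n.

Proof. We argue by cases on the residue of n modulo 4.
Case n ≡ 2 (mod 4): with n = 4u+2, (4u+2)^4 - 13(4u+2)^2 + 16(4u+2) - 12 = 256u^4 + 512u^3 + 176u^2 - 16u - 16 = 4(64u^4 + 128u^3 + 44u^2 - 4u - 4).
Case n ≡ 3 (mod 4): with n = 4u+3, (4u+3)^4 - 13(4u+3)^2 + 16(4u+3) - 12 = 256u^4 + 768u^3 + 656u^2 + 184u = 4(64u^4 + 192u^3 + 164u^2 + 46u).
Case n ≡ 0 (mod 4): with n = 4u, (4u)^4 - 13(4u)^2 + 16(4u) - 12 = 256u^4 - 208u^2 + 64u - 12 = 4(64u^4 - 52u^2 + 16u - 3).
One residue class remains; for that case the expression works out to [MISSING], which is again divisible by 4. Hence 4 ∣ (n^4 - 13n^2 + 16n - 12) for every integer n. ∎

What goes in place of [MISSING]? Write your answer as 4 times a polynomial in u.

4(64u^4 + 64u^3 - 28u^2 - 6u - 2)

The residues treated are {2, 3, 0}, so the missing case is n ≡ 1 (mod 4); write n = 4u+1.
Then (4u+1)^4 - 13(4u+1)^2 + 16(4u+1) - 12 = 256u^4 + 256u^3 - 112u^2 - 24u - 8 = 4(64u^4 + 64u^3 - 28u^2 - 6u - 2).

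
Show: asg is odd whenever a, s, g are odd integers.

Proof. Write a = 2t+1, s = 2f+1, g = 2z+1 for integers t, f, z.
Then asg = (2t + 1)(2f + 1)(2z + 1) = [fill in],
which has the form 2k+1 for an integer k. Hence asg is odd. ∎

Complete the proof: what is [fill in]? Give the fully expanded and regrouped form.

Expanding: (2t + 1)(2f + 1)(2z + 1) = 8ftz + 4ft + 4fz + 2f + 4tz + 2t + 2z + 1.
Every term except the constant is even, so this is 2(4ftz + 2ft + 2fz + f + 2tz + t + z) + 1,
and 4ftz + 2ft + 2fz + f + 2tz + t + z ∈ ℤ gives the required form.

2(4ftz + 2ft + 2fz + f + 2tz + t + z) + 1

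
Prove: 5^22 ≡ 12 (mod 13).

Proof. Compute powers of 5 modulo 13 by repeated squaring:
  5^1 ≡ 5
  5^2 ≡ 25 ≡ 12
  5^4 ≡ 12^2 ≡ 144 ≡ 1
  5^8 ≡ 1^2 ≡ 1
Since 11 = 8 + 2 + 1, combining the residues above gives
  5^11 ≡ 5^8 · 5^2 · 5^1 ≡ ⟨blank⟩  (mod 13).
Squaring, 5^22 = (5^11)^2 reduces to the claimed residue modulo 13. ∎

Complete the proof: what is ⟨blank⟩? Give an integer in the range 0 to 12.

8

Multiply the listed residues: 1 · 12 · 5 = 12 → 60.
Reducing modulo 13: 60 = 4·13 + 8, so 5^11 ≡ 8.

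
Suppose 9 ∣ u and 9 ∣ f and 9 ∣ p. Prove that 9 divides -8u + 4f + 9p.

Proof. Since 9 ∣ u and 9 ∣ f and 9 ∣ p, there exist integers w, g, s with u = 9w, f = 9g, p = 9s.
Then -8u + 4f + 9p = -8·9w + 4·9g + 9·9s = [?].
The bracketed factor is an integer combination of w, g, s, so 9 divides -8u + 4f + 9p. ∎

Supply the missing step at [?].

9(4g + 9s - 8w)

Pull the common 9 out of every term: -8·9w + 4·9g + 9·9s = 9(4g + 9s - 8w).
4g + 9s - 8w is an integer, which exhibits the divisibility.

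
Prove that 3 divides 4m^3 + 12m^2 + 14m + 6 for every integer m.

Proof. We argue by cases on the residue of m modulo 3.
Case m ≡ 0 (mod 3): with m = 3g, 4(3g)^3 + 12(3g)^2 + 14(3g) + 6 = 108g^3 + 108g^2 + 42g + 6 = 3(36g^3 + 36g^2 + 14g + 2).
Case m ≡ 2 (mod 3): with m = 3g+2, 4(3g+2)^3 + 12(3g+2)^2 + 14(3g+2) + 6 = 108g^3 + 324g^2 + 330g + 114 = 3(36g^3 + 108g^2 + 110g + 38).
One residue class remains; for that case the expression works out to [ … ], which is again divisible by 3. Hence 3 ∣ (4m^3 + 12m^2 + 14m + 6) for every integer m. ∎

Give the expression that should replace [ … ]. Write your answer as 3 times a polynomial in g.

Only m ≡ 1 (mod 3) is unaccounted for. Put m = 3g+1:
4(3g+1)^3 + 12(3g+1)^2 + 14(3g+1) + 6 expands to 108g^3 + 216g^2 + 150g + 36,
and factoring out 3 leaves 3(36g^3 + 72g^2 + 50g + 12).

3(36g^3 + 72g^2 + 50g + 12)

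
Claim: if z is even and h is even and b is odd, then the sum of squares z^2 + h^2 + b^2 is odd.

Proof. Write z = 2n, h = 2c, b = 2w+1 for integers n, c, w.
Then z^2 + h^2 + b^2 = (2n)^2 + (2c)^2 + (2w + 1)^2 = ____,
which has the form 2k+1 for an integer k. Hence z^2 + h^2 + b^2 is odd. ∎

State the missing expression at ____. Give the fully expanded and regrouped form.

2(2c^2 + 2n^2 + 2w^2 + 2w) + 1

(2n)^2 + (2c)^2 + (2w + 1)^2 = 4c^2 + 4n^2 + 4w^2 + 4w + 1
= 2(2c^2 + 2n^2 + 2w^2 + 2w) + 1.
Since 2c^2 + 2n^2 + 2w^2 + 2w is an integer, the sum of squares is of the form 2k+1 for an integer k.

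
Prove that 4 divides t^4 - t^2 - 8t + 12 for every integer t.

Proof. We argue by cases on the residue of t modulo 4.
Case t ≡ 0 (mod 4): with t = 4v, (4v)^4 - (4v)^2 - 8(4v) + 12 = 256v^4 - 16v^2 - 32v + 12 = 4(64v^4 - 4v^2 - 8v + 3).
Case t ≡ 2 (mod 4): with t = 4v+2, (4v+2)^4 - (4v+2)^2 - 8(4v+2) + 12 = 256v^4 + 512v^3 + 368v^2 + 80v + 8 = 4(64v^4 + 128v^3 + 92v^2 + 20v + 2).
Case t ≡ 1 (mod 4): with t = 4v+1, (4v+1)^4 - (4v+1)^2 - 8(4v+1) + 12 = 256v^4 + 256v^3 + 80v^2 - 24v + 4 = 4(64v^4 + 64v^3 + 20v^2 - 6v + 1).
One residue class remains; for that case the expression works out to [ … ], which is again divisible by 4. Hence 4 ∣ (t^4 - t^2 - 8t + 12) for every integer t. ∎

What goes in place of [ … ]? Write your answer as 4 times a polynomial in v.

4(64v^4 + 192v^3 + 212v^2 + 94v + 15)

The residues treated are {0, 2, 1}, so the missing case is t ≡ 3 (mod 4); write t = 4v+3.
Then (4v+3)^4 - (4v+3)^2 - 8(4v+3) + 12 = 256v^4 + 768v^3 + 848v^2 + 376v + 60 = 4(64v^4 + 192v^3 + 212v^2 + 94v + 15).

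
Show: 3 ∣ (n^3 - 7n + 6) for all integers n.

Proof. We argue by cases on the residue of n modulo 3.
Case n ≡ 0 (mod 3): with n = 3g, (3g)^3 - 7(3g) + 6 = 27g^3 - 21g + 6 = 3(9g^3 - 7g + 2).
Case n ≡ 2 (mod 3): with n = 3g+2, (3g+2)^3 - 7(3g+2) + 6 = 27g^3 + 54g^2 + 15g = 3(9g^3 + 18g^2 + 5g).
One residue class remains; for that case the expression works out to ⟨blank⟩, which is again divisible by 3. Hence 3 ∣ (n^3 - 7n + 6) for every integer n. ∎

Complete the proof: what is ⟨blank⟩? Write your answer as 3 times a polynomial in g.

Only n ≡ 1 (mod 3) is unaccounted for. Put n = 3g+1:
(3g+1)^3 - 7(3g+1) + 6 expands to 27g^3 + 27g^2 - 12g,
and factoring out 3 leaves 3(9g^3 + 9g^2 - 4g).

3(9g^3 + 9g^2 - 4g)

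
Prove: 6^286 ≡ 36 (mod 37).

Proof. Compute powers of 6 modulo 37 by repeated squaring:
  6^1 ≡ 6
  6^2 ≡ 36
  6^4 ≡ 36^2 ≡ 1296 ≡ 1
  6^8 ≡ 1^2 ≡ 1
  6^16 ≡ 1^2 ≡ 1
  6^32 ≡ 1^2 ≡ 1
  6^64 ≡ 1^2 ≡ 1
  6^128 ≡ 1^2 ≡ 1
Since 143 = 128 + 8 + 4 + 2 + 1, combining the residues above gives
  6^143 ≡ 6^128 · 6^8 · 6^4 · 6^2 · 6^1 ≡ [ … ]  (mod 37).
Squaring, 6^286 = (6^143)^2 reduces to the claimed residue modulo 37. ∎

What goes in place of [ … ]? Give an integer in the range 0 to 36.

31

6^128 · 6^8 · 6^4 · 6^2 · 6^1 ≡ 1 · 1 · 1 · 36 · 6 = 216.
216 mod 37 = 31, so 6^143 ≡ 31 (mod 37).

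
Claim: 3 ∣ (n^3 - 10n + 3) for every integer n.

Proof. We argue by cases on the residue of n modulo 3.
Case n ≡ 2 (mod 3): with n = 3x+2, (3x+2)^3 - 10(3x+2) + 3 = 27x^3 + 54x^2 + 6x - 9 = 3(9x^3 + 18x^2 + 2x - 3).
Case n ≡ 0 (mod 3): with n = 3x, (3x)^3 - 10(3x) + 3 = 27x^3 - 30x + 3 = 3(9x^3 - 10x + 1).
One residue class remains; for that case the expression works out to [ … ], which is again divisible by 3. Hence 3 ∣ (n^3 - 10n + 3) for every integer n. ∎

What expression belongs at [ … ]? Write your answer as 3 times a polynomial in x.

3(9x^3 + 9x^2 - 7x - 2)

Only n ≡ 1 (mod 3) is unaccounted for. Put n = 3x+1:
(3x+1)^3 - 10(3x+1) + 3 expands to 27x^3 + 27x^2 - 21x - 6,
and factoring out 3 leaves 3(9x^3 + 9x^2 - 7x - 2).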